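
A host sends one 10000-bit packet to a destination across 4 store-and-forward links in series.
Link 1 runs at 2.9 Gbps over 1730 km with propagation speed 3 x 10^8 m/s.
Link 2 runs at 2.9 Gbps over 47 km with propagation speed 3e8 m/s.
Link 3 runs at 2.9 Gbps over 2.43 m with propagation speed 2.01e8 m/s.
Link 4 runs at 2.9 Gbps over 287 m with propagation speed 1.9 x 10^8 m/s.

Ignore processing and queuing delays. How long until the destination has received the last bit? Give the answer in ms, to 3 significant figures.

Transmission delay per hop = L/R = 10000/2900000000 = 0.00344828 ms; 4 hops → 0.0137931 ms.
Propagation delays (d/s per hop): 5.76667, 0.156667, 1.20896e-05, 0.00151053 ms; sum = 5.92486 ms.
End-to-end = 5.94 ms.

5.94 ms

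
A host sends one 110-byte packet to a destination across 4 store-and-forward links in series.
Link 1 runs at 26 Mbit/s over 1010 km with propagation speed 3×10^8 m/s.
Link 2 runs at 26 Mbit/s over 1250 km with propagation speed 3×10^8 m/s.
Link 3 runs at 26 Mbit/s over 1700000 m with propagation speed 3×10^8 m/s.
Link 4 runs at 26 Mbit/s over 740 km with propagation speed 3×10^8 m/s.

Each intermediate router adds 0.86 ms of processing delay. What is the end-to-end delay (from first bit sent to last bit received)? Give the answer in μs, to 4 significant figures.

18380 μs

L = 110 × 8 = 880 bits.
Transmission delay per hop = L/R = 880/26000000 = 33.8462 μs; 4 hops → 135.385 μs.
Propagation delays (d/s per hop): 3366.67, 4166.67, 5666.67, 2466.67 μs; sum = 15666.7 μs.
Processing at 3 router(s): 3 × 0.86 ms = 2580 μs.
End-to-end = 18380 μs.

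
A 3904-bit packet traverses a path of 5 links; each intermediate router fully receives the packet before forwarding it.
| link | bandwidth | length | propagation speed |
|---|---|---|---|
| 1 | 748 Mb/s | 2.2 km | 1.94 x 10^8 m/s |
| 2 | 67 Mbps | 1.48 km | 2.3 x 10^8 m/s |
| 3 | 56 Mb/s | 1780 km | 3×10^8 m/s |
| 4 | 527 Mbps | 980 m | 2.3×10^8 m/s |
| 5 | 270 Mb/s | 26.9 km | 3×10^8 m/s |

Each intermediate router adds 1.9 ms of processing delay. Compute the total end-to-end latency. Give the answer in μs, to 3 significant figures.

Transmission delays (L/R per hop): 5.21925, 58.2687, 69.7143, 7.40797, 14.4593 μs; sum = 155.069 μs.
Propagation delays (d/s per hop): 11.3402, 6.43478, 5933.33, 4.26087, 89.6667 μs; sum = 6045.04 μs.
Processing at 4 router(s): 4 × 1.9 ms = 7600 μs.
End-to-end = 13800 μs.

13800 μs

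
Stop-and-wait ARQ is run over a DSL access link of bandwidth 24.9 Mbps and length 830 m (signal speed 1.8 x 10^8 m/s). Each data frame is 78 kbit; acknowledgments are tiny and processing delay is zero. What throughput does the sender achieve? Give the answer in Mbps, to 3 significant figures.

24.8 Mbps

t_tx = L/R = 78000/24900000 = 0.00313253 s.
t_prop = 830/180000000 = 4.61111e-06 s; RTT = 9.22222e-06 s.
Cycle = t_tx + RTT = 0.00314175 s.
Throughput = L / cycle = 78000 / 0.00314175 = 24.8 Mbps.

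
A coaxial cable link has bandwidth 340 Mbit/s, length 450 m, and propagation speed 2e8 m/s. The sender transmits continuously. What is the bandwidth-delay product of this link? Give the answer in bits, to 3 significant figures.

765 bits

Propagation delay = 450 / 200000000 = 2.25e-06 s.
BDP = R × t_prop = 340000000 × 2.25e-06 = 765 bits.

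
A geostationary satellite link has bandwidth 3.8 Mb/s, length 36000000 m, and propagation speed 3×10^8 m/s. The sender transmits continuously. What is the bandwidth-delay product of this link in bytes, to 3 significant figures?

Propagation delay = 36000000 / 300000000 = 0.12 s.
BDP = R × t_prop = 3800000 × 0.12 = 456000 bits.
In bytes: 456000/8 = 57000 bytes.

57000 bytes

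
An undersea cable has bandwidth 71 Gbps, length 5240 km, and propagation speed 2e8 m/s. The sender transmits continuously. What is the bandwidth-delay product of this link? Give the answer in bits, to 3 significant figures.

1860000000 bits

Propagation delay = 5240000 / 200000000 = 0.0262 s.
BDP = R × t_prop = 71000000000 × 0.0262 = 1860200000 bits.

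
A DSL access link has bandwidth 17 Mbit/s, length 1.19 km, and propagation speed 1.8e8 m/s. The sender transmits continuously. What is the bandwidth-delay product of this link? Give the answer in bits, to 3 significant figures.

Propagation delay = 1190 / 180000000 = 6.61111e-06 s.
BDP = R × t_prop = 17000000 × 6.61111e-06 = 112.389 bits.

112 bits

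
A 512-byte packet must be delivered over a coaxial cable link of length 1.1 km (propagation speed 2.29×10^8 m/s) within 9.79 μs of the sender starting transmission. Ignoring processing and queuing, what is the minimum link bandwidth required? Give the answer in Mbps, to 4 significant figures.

L = 4096 bits.
Propagation delay = 1100 / 229000000 = 4.80349 μs.
Transmission budget = 9.79 − 4.80349 = 4.98651 μs.
R ≥ L / t_tx = 4096 bits / 4.98651e-06 s = 821.4 Mbps.

821.4 Mbps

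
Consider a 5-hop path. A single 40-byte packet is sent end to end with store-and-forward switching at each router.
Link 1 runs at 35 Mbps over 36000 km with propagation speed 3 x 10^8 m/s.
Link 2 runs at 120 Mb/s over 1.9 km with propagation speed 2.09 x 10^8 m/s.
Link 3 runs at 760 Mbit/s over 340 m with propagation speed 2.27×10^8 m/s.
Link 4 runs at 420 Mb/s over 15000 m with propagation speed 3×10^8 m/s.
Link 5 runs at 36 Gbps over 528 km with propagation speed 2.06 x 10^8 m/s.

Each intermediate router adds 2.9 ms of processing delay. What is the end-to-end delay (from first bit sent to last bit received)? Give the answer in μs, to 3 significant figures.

L = 40 × 8 = 320 bits.
Transmission delays (L/R per hop): 9.14286, 2.66667, 0.421053, 0.761905, 0.00888889 μs; sum = 13.0014 μs.
Propagation delays (d/s per hop): 120000, 9.09091, 1.4978, 50, 2563.11 μs; sum = 122624 μs.
Processing at 4 router(s): 4 × 2.9 ms = 11600 μs.
End-to-end = 134000 μs.

134000 μs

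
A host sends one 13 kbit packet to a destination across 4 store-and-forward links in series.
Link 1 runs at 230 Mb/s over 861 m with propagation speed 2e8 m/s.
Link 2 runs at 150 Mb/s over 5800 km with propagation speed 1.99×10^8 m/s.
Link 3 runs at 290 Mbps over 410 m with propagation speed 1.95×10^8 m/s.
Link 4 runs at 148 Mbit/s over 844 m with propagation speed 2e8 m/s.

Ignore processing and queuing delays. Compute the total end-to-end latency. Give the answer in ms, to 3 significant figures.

29.4 ms

L = 13000 bits.
Transmission delays (L/R per hop): 0.0565217, 0.0866667, 0.0448276, 0.0878378 ms; sum = 0.275854 ms.
Propagation delays (d/s per hop): 0.004305, 29.1457, 0.00210256, 0.00422 ms; sum = 29.1564 ms.
End-to-end = 29.4 ms.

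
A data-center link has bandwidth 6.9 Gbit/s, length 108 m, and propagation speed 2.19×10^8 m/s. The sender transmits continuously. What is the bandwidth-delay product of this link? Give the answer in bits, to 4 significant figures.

Propagation delay = 108 / 219000000 = 4.93151e-07 s.
BDP = R × t_prop = 6900000000 × 4.93151e-07 = 3402.74 bits.

3403 bits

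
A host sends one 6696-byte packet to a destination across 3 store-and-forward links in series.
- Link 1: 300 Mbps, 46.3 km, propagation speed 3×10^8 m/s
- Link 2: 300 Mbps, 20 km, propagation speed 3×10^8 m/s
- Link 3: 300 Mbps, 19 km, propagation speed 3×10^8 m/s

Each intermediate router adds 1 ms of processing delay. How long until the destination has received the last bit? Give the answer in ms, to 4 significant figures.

2.820 ms

L = 6696 × 8 = 53568 bits.
Transmission delay per hop = L/R = 53568/300000000 = 0.17856 ms; 3 hops → 0.53568 ms.
Propagation delays (d/s per hop): 0.154333, 0.0666667, 0.0633333 ms; sum = 0.284333 ms.
Processing at 2 router(s): 2 × 1 ms = 2 ms.
End-to-end = 2.820 ms.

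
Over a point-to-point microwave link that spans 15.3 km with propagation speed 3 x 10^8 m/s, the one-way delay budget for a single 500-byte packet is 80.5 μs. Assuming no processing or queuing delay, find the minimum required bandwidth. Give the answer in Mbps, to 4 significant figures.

L = 4000 bits.
Propagation delay = 15300 / 300000000 = 51 μs.
Transmission budget = 80.5 − 51 = 29.5 μs.
R ≥ L / t_tx = 4000 bits / 2.95e-05 s = 135.6 Mbps.

135.6 Mbps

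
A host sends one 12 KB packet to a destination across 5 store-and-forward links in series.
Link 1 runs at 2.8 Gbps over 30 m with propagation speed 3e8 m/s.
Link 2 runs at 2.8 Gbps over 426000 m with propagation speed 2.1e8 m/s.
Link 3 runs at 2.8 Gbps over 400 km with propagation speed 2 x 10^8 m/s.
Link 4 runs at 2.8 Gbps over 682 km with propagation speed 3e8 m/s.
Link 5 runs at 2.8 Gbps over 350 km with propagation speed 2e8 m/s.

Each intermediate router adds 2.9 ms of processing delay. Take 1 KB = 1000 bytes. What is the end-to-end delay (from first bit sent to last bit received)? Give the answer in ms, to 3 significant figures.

19.8 ms

L = 96000 bits.
Transmission delay per hop = L/R = 96000/2800000000 = 0.0342857 ms; 5 hops → 0.171429 ms.
Propagation delays (d/s per hop): 0.0001, 2.02857, 2, 2.27333, 1.75 ms; sum = 8.052 ms.
Processing at 4 router(s): 4 × 2.9 ms = 11.6 ms.
End-to-end = 19.8 ms.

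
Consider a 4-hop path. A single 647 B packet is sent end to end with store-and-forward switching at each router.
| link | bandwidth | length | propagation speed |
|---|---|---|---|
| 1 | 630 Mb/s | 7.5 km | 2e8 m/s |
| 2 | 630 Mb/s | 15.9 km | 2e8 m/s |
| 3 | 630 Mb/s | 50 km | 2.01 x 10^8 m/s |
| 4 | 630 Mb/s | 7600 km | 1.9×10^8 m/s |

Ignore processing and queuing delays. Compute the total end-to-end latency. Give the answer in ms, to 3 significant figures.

40.4 ms

L = 647 × 8 = 5176 bits.
Transmission delay per hop = L/R = 5176/630000000 = 0.00821587 ms; 4 hops → 0.0328635 ms.
Propagation delays (d/s per hop): 0.0375, 0.0795, 0.248756, 40 ms; sum = 40.3658 ms.
End-to-end = 40.4 ms.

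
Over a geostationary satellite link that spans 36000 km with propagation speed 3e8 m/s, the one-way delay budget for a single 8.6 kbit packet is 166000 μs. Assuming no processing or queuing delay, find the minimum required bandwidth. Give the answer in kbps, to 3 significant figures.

187 kbps

Propagation delay = 36000000 / 300000000 = 120000 μs.
Transmission budget = 166000 − 120000 = 46000 μs.
R ≥ L / t_tx = 8600 bits / 0.046 s = 187 kbps.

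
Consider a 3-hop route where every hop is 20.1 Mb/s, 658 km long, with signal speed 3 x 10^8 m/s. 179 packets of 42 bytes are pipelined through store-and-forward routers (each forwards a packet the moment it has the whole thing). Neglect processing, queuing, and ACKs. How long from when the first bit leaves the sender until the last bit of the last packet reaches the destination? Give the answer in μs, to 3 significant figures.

Per-hop transmission t_tx = L/R = 336/20100000 = 16.7164 μs.
Per-hop propagation t_prop = 658000/300000000 = 2193.33 μs.
Pipeline fill: first packet needs 3·t_tx to clear all hops; remaining 178 packets each add one t_tx.
Total = (3+179-1)·t_tx + 3·t_prop = 181·16.7164 + 3·2193.33 = 9610 μs.

9610 μs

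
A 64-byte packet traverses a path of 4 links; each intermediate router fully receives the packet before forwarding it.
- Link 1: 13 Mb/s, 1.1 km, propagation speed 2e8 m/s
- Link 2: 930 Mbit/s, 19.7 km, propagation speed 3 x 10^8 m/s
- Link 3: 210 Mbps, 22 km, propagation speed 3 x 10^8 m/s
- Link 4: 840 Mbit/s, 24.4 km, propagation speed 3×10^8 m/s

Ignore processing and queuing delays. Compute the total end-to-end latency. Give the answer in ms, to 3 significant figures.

L = 64 × 8 = 512 bits.
Transmission delays (L/R per hop): 0.0393846, 0.000550538, 0.0024381, 0.000609524 ms; sum = 0.0429828 ms.
Propagation delays (d/s per hop): 0.0055, 0.0656667, 0.0733333, 0.0813333 ms; sum = 0.225833 ms.
End-to-end = 0.269 ms.

0.269 ms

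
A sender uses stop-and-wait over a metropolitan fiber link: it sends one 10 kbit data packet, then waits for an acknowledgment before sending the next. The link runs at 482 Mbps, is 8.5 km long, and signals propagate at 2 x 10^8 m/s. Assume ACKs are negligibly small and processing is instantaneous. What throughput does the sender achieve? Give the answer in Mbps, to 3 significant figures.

t_tx = L/R = 10000/482000000 = 2.07469e-05 s.
t_prop = 8500/200000000 = 4.25e-05 s; RTT = 8.5e-05 s.
Cycle = t_tx + RTT = 0.000105747 s.
Throughput = L / cycle = 10000 / 0.000105747 = 94.6 Mbps.

94.6 Mbps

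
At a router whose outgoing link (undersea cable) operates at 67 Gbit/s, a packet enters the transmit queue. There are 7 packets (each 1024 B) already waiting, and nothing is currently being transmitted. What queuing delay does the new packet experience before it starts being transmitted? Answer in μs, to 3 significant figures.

0.856 μs

Each queued packet: L/R = 8192/67000000000 = 0.122269 μs.
7 queued → 0.855881 μs.
Queuing delay = 0.856 μs.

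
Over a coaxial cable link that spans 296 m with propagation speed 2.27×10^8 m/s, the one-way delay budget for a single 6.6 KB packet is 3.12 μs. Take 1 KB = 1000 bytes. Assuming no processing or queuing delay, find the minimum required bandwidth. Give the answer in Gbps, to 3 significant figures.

29.1 Gbps

L = 52800 bits.
Propagation delay = 296 / 227000000 = 1.30396 μs.
Transmission budget = 3.12 − 1.30396 = 1.81604 μs.
R ≥ L / t_tx = 52800 bits / 1.81604e-06 s = 29.1 Gbps.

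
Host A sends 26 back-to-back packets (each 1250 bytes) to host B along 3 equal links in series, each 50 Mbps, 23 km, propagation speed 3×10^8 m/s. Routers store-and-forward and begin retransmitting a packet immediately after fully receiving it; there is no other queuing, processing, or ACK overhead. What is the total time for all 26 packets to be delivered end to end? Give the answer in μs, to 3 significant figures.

Per-hop transmission t_tx = L/R = 10000/50000000 = 200 μs.
Per-hop propagation t_prop = 23000/300000000 = 76.6667 μs.
Pipeline fill: first packet needs 3·t_tx to clear all hops; remaining 25 packets each add one t_tx.
Total = (3+26-1)·t_tx + 3·t_prop = 28·200 + 3·76.6667 = 5830 μs.

5830 μs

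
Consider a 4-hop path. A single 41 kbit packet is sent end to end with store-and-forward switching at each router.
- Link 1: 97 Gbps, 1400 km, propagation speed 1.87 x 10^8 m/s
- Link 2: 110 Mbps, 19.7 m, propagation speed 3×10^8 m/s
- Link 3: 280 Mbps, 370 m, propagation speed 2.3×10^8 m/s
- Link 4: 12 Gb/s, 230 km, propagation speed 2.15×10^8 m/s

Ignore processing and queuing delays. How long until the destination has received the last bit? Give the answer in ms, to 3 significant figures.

9.08 ms

L = 41000 bits.
Transmission delays (L/R per hop): 0.00042268, 0.372727, 0.146429, 0.00341667 ms; sum = 0.522995 ms.
Propagation delays (d/s per hop): 7.48663, 6.56667e-05, 0.0016087, 1.06977 ms; sum = 8.55807 ms.
End-to-end = 9.08 ms.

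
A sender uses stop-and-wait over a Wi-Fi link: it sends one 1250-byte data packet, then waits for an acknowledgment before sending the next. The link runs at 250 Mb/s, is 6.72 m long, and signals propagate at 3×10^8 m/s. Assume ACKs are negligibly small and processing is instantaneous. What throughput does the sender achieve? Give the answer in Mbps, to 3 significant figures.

250 Mbps

t_tx = L/R = 10000/250000000 = 4e-05 s.
t_prop = 6.72/300000000 = 2.24e-08 s; RTT = 4.48e-08 s.
Cycle = t_tx + RTT = 4.00448e-05 s.
Throughput = L / cycle = 10000 / 4.00448e-05 = 250 Mbps.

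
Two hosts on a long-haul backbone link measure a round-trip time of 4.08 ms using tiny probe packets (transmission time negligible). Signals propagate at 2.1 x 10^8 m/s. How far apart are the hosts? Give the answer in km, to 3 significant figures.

428 km

One-way propagation = RTT/2 = 2.04 ms.
d = s × t = 210000000 × 0.00204 = 428 km.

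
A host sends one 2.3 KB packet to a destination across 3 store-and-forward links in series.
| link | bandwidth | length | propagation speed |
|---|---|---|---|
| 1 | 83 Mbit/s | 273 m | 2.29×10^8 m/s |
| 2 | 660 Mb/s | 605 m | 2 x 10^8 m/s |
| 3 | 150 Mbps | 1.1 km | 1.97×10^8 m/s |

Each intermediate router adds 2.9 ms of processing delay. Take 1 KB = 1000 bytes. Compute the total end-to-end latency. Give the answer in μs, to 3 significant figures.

6180 μs

L = 18400 bits.
Transmission delays (L/R per hop): 221.687, 27.8788, 122.667 μs; sum = 372.232 μs.
Propagation delays (d/s per hop): 1.19214, 3.025, 5.58376 μs; sum = 9.8009 μs.
Processing at 2 router(s): 2 × 2.9 ms = 5800 μs.
End-to-end = 6180 μs.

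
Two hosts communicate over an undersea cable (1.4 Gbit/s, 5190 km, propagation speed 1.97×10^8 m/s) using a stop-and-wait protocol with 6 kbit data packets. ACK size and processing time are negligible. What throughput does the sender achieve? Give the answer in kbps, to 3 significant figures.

t_tx = L/R = 6000/1400000000 = 4.28571e-06 s.
t_prop = 5190000/197000000 = 0.0263452 s; RTT = 0.0526904 s.
Cycle = t_tx + RTT = 0.0526946 s.
Throughput = L / cycle = 6000 / 0.0526946 = 114 kbps.

114 kbps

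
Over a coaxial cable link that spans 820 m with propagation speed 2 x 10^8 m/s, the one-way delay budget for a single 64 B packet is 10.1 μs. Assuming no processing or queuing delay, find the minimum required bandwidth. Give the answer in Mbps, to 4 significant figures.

85.33 Mbps

L = 512 bits.
Propagation delay = 820 / 200000000 = 4.1 μs.
Transmission budget = 10.1 − 4.1 = 6 μs.
R ≥ L / t_tx = 512 bits / 6e-06 s = 85.33 Mbps.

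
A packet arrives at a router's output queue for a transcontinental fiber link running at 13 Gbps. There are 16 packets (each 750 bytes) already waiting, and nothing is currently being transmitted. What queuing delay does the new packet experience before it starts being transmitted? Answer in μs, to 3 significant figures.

7.38 μs

Each queued packet: L/R = 6000/13000000000 = 0.461538 μs.
16 queued → 7.38462 μs.
Queuing delay = 7.38 μs.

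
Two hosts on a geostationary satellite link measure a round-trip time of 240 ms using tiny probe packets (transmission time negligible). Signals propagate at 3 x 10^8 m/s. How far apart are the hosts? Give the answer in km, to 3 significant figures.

36000 km

One-way propagation = RTT/2 = 120 ms.
d = s × t = 300000000 × 0.12 = 36000 km.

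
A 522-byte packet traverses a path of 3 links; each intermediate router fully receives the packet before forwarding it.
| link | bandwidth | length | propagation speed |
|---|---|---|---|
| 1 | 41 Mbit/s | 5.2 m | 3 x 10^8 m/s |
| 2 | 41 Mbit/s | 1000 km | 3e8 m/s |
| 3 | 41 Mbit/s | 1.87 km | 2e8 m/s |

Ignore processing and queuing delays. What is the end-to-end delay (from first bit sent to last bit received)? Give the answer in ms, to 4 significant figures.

L = 522 × 8 = 4176 bits.
Transmission delay per hop = L/R = 4176/41000000 = 0.101854 ms; 3 hops → 0.305561 ms.
Propagation delays (d/s per hop): 1.73333e-05, 3.33333, 0.00935 ms; sum = 3.3427 ms.
End-to-end = 3.648 ms.

3.648 ms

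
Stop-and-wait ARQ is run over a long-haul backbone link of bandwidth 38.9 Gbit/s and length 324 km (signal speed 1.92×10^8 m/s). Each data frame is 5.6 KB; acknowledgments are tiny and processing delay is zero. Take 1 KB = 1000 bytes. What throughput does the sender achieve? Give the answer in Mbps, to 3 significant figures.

t_tx = L/R = 44800/38900000000 = 1.15167e-06 s.
t_prop = 324000/192000000 = 0.0016875 s; RTT = 0.003375 s.
Cycle = t_tx + RTT = 0.00337615 s.
Throughput = L / cycle = 44800 / 0.00337615 = 13.3 Mbps.

13.3 Mbps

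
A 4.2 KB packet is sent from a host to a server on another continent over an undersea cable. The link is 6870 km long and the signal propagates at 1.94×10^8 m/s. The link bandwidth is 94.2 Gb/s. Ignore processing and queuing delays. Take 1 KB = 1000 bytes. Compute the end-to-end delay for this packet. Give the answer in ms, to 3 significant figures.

35.4 ms

L = 33600 bits.
Transmission delay = L/R = 33600 / 94200000000 = 0.000356688 ms.
Propagation delay = d/s = 6870000 m / 194000000 m/s = 35.4124 ms.
Total = 35.4 ms.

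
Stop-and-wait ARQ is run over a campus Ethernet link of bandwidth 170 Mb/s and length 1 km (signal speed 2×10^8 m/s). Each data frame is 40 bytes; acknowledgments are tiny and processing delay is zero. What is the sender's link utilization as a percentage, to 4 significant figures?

15.84 %

t_tx = L/R = 320/170000000 = 1.88235e-06 s.
t_prop = 1000/200000000 = 5e-06 s; RTT = 1e-05 s.
Cycle = t_tx + RTT = 1.18824e-05 s.
Utilization = t_tx / cycle = 1.88235e-06/1.18824e-05 = 15.84 %.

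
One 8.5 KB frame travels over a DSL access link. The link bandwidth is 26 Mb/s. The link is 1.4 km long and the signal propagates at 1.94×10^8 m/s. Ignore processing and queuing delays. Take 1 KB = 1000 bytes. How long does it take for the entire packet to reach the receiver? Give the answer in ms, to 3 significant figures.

L = 68000 bits.
Transmission delay = L/R = 68000 / 26000000 = 2.61538 ms.
Propagation delay = d/s = 1400 m / 194000000 m/s = 0.00721649 ms.
Total = 2.62 ms.

2.62 ms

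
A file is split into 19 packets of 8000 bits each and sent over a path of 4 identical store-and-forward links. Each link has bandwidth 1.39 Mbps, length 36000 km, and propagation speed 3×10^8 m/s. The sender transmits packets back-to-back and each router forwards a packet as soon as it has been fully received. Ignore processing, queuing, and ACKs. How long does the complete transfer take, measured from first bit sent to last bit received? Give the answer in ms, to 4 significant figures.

Per-hop transmission t_tx = L/R = 8000/1390000 = 5.7554 ms.
Per-hop propagation t_prop = 36000000/300000000 = 120 ms.
Pipeline fill: first packet needs 4·t_tx to clear all hops; remaining 18 packets each add one t_tx.
Total = (4+19-1)·t_tx + 4·t_prop = 22·5.7554 + 4·120 = 606.6 ms.

606.6 ms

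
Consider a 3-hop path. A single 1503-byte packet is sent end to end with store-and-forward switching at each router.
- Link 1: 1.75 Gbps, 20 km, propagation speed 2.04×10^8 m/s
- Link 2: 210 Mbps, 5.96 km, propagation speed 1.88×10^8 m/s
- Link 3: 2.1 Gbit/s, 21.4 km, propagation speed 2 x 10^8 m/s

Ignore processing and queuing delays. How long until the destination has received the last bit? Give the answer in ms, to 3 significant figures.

0.307 ms

L = 1503 × 8 = 12024 bits.
Transmission delays (L/R per hop): 0.00687086, 0.0572571, 0.00572571 ms; sum = 0.0698537 ms.
Propagation delays (d/s per hop): 0.0980392, 0.0317021, 0.107 ms; sum = 0.236741 ms.
End-to-end = 0.307 ms.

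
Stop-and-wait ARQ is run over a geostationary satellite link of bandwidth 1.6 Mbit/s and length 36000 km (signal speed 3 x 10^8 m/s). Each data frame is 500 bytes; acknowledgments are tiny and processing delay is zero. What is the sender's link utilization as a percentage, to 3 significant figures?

1.03 %

t_tx = L/R = 4000/1600000 = 0.0025 s.
t_prop = 36000000/300000000 = 0.12 s; RTT = 0.24 s.
Cycle = t_tx + RTT = 0.2425 s.
Utilization = t_tx / cycle = 0.0025/0.2425 = 1.03 %.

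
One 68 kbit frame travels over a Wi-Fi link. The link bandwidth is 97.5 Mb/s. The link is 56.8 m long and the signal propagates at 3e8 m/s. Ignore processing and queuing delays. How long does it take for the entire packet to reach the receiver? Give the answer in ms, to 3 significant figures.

0.698 ms

L = 68000 bits.
Transmission delay = L/R = 68000 / 97500000 = 0.697436 ms.
Propagation delay = d/s = 56.8 m / 300000000 m/s = 0.000189333 ms.
Total = 0.698 ms.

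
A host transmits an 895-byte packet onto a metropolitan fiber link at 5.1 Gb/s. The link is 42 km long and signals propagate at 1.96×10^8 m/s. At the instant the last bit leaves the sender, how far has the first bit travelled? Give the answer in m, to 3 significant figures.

275 m

t_tx = L/R = 7160/5100000000 = 1.40392e-06 s.
Distance = s × t_tx = 196000000 × 1.40392e-06 = 275 m.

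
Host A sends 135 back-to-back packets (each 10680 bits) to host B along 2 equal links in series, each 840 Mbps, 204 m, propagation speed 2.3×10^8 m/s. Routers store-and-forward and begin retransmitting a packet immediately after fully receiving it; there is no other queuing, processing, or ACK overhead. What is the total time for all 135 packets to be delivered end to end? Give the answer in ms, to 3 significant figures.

1.73 ms

Per-hop transmission t_tx = L/R = 10680/840000000 = 0.0127143 ms.
Per-hop propagation t_prop = 204/2.3e+08 = 0.000886957 ms.
Pipeline fill: first packet needs 2·t_tx to clear all hops; remaining 134 packets each add one t_tx.
Total = (2+135-1)·t_tx + 2·t_prop = 136·0.0127143 + 2·0.000886957 = 1.73 ms.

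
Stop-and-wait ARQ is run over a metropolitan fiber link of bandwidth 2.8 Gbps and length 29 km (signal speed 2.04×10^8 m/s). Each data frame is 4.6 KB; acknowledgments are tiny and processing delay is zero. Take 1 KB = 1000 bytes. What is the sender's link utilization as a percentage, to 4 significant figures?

t_tx = L/R = 36800/2800000000 = 1.31429e-05 s.
t_prop = 29000/204000000 = 0.000142157 s; RTT = 0.000284314 s.
Cycle = t_tx + RTT = 0.000297457 s.
Utilization = t_tx / cycle = 1.31429e-05/0.000297457 = 4.418 %.

4.418 %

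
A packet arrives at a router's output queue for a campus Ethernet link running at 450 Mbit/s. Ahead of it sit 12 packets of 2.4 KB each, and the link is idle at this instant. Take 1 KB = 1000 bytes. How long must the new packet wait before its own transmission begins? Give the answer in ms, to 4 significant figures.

0.5120 ms

Each queued packet: L/R = 19200/450000000 = 0.0426667 ms.
12 queued → 0.512 ms.
Queuing delay = 0.5120 ms.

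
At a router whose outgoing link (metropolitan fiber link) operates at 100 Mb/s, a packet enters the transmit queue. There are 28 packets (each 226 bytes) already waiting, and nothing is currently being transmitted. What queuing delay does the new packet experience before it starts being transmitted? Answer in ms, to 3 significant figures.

0.506 ms

Each queued packet: L/R = 1808/100000000 = 0.01808 ms.
28 queued → 0.50624 ms.
Queuing delay = 0.506 ms.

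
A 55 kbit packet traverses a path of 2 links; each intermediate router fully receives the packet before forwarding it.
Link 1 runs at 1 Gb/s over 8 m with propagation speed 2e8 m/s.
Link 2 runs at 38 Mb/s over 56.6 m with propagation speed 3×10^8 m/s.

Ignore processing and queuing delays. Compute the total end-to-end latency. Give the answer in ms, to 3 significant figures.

1.50 ms

L = 55000 bits.
Transmission delays (L/R per hop): 0.055, 1.44737 ms; sum = 1.50237 ms.
Propagation delays (d/s per hop): 4e-05, 0.000188667 ms; sum = 0.000228667 ms.
End-to-end = 1.50 ms.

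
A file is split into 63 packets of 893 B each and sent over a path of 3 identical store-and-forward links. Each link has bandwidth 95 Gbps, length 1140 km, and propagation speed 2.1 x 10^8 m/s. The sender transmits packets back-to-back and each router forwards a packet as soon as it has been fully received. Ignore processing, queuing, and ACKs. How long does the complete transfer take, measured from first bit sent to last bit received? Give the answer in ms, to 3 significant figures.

16.3 ms

Per-hop transmission t_tx = L/R = 7144/95000000000 = 7.52e-05 ms.
Per-hop propagation t_prop = 1140000/210000000 = 5.42857 ms.
Pipeline fill: first packet needs 3·t_tx to clear all hops; remaining 62 packets each add one t_tx.
Total = (3+63-1)·t_tx + 3·t_prop = 65·7.52e-05 + 3·5.42857 = 16.3 ms.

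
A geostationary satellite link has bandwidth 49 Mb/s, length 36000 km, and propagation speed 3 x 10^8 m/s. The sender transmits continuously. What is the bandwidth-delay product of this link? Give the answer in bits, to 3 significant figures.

5880000 bits

Propagation delay = 36000000 / 300000000 = 0.12 s.
BDP = R × t_prop = 49000000 × 0.12 = 5880000 bits.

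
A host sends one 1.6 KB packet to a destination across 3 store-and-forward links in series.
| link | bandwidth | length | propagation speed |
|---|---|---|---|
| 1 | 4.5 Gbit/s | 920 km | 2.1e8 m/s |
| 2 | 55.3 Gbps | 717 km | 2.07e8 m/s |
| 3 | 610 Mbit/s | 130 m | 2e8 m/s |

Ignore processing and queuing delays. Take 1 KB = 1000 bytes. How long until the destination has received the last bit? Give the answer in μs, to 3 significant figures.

L = 12800 bits.
Transmission delays (L/R per hop): 2.84444, 0.231465, 20.9836 μs; sum = 24.0595 μs.
Propagation delays (d/s per hop): 4380.95, 3463.77, 0.65 μs; sum = 7845.37 μs.
End-to-end = 7870 μs.

7870 μs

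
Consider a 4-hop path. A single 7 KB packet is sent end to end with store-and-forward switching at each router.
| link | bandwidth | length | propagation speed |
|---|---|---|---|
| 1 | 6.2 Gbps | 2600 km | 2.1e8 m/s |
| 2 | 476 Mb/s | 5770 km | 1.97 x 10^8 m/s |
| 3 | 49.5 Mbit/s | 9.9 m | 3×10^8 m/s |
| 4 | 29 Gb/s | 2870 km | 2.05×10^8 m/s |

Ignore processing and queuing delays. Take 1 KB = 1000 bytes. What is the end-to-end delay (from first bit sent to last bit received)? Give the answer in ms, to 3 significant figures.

56.9 ms

L = 56000 bits.
Transmission delays (L/R per hop): 0.00903226, 0.117647, 1.13131, 0.00193103 ms; sum = 1.25992 ms.
Propagation delays (d/s per hop): 12.381, 29.2893, 3.3e-05, 14 ms; sum = 55.6703 ms.
End-to-end = 56.9 ms.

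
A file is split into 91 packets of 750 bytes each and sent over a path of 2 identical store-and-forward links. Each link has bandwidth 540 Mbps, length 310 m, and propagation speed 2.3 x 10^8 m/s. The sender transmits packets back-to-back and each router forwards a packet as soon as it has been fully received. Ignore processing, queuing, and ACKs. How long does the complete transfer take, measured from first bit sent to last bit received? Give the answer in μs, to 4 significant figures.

Per-hop transmission t_tx = L/R = 6000/540000000 = 11.1111 μs.
Per-hop propagation t_prop = 310/2.3e+08 = 1.34783 μs.
Pipeline fill: first packet needs 2·t_tx to clear all hops; remaining 90 packets each add one t_tx.
Total = (2+91-1)·t_tx + 2·t_prop = 92·11.1111 + 2·1.34783 = 1025 μs.

1025 μs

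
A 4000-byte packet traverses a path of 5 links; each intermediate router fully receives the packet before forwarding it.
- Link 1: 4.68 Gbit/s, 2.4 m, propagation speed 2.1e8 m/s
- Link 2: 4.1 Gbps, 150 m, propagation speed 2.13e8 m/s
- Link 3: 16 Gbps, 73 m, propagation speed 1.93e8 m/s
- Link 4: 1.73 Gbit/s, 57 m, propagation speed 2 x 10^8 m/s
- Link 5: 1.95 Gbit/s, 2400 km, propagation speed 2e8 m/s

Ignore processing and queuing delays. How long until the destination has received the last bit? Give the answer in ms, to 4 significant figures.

L = 4000 × 8 = 32000 bits.
Transmission delays (L/R per hop): 0.00683761, 0.00780488, 0.002, 0.0184971, 0.0164103 ms; sum = 0.0515499 ms.
Propagation delays (d/s per hop): 1.14286e-05, 0.000704225, 0.000378238, 0.000285, 12 ms; sum = 12.0014 ms.
End-to-end = 12.05 ms.

12.05 ms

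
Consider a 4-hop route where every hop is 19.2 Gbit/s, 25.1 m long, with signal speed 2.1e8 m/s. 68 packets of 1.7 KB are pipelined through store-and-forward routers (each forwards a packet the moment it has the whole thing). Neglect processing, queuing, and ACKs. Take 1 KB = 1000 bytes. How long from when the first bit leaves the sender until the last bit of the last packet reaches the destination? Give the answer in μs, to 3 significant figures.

50.8 μs

Per-hop transmission t_tx = L/R = 13600/19200000000 = 0.708333 μs.
Per-hop propagation t_prop = 25.1/210000000 = 0.119524 μs.
Pipeline fill: first packet needs 4·t_tx to clear all hops; remaining 67 packets each add one t_tx.
Total = (4+68-1)·t_tx + 4·t_prop = 71·0.708333 + 4·0.119524 = 50.8 μs.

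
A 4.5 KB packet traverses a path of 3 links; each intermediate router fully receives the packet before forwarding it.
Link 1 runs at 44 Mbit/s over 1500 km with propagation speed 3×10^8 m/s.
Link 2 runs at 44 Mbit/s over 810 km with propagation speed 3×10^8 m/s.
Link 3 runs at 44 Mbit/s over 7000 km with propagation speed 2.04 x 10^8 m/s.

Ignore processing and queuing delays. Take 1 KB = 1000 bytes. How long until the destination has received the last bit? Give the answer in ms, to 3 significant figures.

44.5 ms

L = 36000 bits.
Transmission delay per hop = L/R = 36000/44000000 = 0.818182 ms; 3 hops → 2.45455 ms.
Propagation delays (d/s per hop): 5, 2.7, 34.3137 ms; sum = 42.0137 ms.
End-to-end = 44.5 ms.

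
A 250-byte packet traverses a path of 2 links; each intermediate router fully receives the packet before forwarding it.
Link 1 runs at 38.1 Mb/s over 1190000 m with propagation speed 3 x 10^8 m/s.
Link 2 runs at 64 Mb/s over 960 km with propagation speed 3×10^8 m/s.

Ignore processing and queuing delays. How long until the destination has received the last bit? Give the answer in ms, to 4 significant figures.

L = 250 × 8 = 2000 bits.
Transmission delays (L/R per hop): 0.0524934, 0.03125 ms; sum = 0.0837434 ms.
Propagation delays (d/s per hop): 3.96667, 3.2 ms; sum = 7.16667 ms.
End-to-end = 7.250 ms.

7.250 ms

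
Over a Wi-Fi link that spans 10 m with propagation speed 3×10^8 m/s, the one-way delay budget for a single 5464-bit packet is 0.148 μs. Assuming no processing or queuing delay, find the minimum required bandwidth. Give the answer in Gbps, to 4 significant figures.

47.65 Gbps

Propagation delay = 10 / 300000000 = 0.0333333 μs.
Transmission budget = 0.148 − 0.0333333 = 0.114667 μs.
R ≥ L / t_tx = 5464 bits / 1.14667e-07 s = 47.65 Gbps.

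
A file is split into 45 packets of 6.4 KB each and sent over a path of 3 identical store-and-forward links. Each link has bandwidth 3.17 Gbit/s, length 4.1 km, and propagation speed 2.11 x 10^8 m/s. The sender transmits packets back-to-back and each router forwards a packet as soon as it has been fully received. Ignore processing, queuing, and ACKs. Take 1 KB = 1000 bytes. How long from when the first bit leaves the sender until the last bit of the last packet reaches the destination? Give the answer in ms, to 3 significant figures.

Per-hop transmission t_tx = L/R = 51200/3170000000 = 0.0161514 ms.
Per-hop propagation t_prop = 4100/211000000 = 0.0194313 ms.
Pipeline fill: first packet needs 3·t_tx to clear all hops; remaining 44 packets each add one t_tx.
Total = (3+45-1)·t_tx + 3·t_prop = 47·0.0161514 + 3·0.0194313 = 0.817 ms.

0.817 ms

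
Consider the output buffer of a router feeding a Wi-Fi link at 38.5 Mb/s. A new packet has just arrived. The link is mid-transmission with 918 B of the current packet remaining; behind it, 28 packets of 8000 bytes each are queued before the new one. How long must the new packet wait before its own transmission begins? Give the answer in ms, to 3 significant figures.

Each queued packet: L/R = 64000/38500000 = 1.66234 ms.
28 queued → 46.5455 ms.
Plus remaining 7344 bits of current packet: 0.190753 ms.
Queuing delay = 46.7 ms.

46.7 ms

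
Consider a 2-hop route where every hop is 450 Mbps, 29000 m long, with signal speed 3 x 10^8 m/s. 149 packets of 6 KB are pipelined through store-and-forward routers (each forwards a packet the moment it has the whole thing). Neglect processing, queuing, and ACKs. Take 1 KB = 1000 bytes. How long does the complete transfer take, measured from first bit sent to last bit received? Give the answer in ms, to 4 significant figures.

16.19 ms

Per-hop transmission t_tx = L/R = 48000/450000000 = 0.106667 ms.
Per-hop propagation t_prop = 29000/300000000 = 0.0966667 ms.
Pipeline fill: first packet needs 2·t_tx to clear all hops; remaining 148 packets each add one t_tx.
Total = (2+149-1)·t_tx + 2·t_prop = 150·0.106667 + 2·0.0966667 = 16.19 ms.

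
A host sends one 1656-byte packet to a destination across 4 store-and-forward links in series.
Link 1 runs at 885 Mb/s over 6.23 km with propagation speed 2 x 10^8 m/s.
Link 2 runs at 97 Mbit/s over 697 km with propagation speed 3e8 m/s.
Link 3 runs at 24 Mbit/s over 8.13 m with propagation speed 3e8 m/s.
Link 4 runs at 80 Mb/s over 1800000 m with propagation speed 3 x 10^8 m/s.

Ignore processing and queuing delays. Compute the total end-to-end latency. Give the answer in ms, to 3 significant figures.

L = 1656 × 8 = 13248 bits.
Transmission delays (L/R per hop): 0.0149695, 0.136577, 0.552, 0.1656 ms; sum = 0.869147 ms.
Propagation delays (d/s per hop): 0.03115, 2.32333, 2.71e-05, 6 ms; sum = 8.35451 ms.
End-to-end = 9.22 ms.

9.22 ms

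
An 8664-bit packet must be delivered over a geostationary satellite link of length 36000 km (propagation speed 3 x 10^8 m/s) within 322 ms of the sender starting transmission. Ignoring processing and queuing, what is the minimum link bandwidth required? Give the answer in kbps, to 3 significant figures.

Propagation delay = 36000000 / 300000000 = 120 ms.
Transmission budget = 322 − 120 = 202 ms.
R ≥ L / t_tx = 8664 bits / 0.202 s = 42.9 kbps.

42.9 kbps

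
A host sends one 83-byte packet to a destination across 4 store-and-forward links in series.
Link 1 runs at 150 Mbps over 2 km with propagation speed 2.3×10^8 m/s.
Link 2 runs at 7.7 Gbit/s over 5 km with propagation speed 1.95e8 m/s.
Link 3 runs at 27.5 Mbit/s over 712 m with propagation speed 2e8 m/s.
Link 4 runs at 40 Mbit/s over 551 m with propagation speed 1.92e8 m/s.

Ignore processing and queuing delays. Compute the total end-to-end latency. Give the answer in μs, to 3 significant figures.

L = 83 × 8 = 664 bits.
Transmission delays (L/R per hop): 4.42667, 0.0862338, 24.1455, 16.6 μs; sum = 45.2584 μs.
Propagation delays (d/s per hop): 8.69565, 25.641, 3.56, 2.86979 μs; sum = 40.7665 μs.
End-to-end = 86.0 μs.

86.0 μs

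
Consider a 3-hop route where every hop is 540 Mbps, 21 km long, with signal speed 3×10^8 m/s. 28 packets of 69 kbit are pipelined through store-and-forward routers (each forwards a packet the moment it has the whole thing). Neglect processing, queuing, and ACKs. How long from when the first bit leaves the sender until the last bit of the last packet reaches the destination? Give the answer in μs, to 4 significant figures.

Per-hop transmission t_tx = L/R = 69000/540000000 = 127.778 μs.
Per-hop propagation t_prop = 21000/300000000 = 70 μs.
Pipeline fill: first packet needs 3·t_tx to clear all hops; remaining 27 packets each add one t_tx.
Total = (3+28-1)·t_tx + 3·t_prop = 30·127.778 + 3·70 = 4043 μs.

4043 μs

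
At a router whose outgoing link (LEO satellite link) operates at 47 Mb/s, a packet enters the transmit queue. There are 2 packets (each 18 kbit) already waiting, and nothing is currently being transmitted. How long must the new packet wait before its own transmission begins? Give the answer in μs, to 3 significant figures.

Each queued packet: L/R = 18000/47000000 = 382.979 μs.
2 queued → 765.957 μs.
Queuing delay = 766 μs.

766 μs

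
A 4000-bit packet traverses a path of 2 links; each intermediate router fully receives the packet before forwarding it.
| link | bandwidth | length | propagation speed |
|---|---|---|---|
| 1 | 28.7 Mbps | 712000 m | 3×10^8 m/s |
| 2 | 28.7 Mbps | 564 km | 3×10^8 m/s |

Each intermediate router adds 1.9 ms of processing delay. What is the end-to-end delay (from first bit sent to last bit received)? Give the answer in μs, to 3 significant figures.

6430 μs

Transmission delay per hop = L/R = 4000/28700000 = 139.373 μs; 2 hops → 278.746 μs.
Propagation delays (d/s per hop): 2373.33, 1880 μs; sum = 4253.33 μs.
Processing at 1 router(s): 1 × 1.9 ms = 1900 μs.
End-to-end = 6430 μs.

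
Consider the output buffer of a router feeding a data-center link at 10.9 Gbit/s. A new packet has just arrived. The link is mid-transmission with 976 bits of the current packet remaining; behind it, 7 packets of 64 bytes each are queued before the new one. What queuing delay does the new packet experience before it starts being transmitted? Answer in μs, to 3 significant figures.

Each queued packet: L/R = 512/10900000000 = 0.0469725 μs.
7 queued → 0.328807 μs.
Plus remaining 976 bits of current packet: 0.0895413 μs.
Queuing delay = 0.418 μs.

0.418 μs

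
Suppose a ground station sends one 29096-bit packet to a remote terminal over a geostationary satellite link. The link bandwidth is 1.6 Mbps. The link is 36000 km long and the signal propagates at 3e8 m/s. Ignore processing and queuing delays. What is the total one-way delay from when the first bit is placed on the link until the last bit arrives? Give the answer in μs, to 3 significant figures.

138000 μs

Transmission delay = L/R = 29096 / 1600000 = 18185 μs.
Propagation delay = d/s = 36000000 m / 300000000 m/s = 120000 μs.
Total = 138000 μs.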